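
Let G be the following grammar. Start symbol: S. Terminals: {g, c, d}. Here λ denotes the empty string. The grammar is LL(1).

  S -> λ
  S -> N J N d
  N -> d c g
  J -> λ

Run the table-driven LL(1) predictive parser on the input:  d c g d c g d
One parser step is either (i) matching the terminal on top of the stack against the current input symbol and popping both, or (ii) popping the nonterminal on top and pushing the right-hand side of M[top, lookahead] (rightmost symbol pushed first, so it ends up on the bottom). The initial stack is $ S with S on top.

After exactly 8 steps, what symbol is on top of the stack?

step 1: stack=$ S  input=d c g d c g d $  — expand S -> N J N d
step 2: stack=$ d N J N  input=d c g d c g d $  — expand N -> d c g
step 3: stack=$ d N J g c d  input=d c g d c g d $  — match d
step 4: stack=$ d N J g c  input=c g d c g d $  — match c
step 5: stack=$ d N J g  input=g d c g d $  — match g
step 6: stack=$ d N J  input=d c g d $  — expand J -> λ
step 7: stack=$ d N  input=d c g d $  — expand N -> d c g
step 8: stack=$ d g c d  input=d c g d $  — match d
Stack after step 8: $ d g c (top = c).

c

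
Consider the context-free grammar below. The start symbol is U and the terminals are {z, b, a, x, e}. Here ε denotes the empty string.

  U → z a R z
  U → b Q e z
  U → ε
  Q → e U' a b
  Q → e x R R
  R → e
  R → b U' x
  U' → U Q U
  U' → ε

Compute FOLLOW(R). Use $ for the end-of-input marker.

FIRST(U) = {ε, b, z}
FIRST(Q) = {e}
FIRST(R) = {b, e}
FIRST(U') = {ε, b, e, z}  (via U Q U)
FOLLOW(U) includes $ since U is the start symbol.
FOLLOW(U'): in Q→e U' a b, U' is followed by a b with FIRST {a}; in R→b U' x, U' is followed by x with FIRST {x}. Thus FOLLOW(U') = {a, x}.
FOLLOW(U): in U'→U Q U (occurrence 1), U is followed by Q U with FIRST {e}; in U'→U Q U (occurrence 2), the suffix after U is empty, so FOLLOW(U) ⊇ FOLLOW(U') = {a, x}. Thus FOLLOW(U) = {$, a, e, x}.
FOLLOW(Q): in U→b Q e z, Q is followed by e z with FIRST {e}; in U'→U Q U, Q is followed by U with FIRST {ε, b, z}; in U'→U Q U, the suffix after Q is nullable, so FOLLOW(Q) ⊇ FOLLOW(U') = {a, x}. Thus FOLLOW(Q) = {a, b, e, x, z}.
FOLLOW(R): in U→z a R z, R is followed by z with FIRST {z}; in Q→e x R R (occurrence 1), R is followed by R with FIRST {b, e}; in Q→e x R R (occurrence 2), the suffix after R is empty, so FOLLOW(R) ⊇ FOLLOW(Q) = {a, b, e, x, z}. Thus FOLLOW(R) = {a, b, e, x, z}.

{a, b, e, x, z}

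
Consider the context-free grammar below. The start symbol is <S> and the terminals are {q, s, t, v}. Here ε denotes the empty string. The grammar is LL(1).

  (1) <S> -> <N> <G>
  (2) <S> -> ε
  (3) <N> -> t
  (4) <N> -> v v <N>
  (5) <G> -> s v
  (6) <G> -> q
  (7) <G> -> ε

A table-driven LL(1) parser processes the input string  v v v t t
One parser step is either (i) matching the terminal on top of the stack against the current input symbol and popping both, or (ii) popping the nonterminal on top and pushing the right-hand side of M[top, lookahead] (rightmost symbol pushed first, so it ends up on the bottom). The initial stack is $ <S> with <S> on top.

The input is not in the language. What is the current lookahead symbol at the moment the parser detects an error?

t

step 1: stack=$ <S>  input=v v v t t $  — expand <S> -> <N> <G>
step 2: stack=$ <G> <N>  input=v v v t t $  — expand <N> -> v v <N>
step 3: stack=$ <G> <N> v v  input=v v v t t $  — match v
step 4: stack=$ <G> <N> v  input=v v t t $  — match v
step 5: stack=$ <G> <N>  input=v t t $  — expand <N> -> v v <N>
step 6: stack=$ <G> <N> v v  input=v t t $  — match v
step 7: stack=$ <G> <N> v  input=t t $  — error: top is terminal v but lookahead is t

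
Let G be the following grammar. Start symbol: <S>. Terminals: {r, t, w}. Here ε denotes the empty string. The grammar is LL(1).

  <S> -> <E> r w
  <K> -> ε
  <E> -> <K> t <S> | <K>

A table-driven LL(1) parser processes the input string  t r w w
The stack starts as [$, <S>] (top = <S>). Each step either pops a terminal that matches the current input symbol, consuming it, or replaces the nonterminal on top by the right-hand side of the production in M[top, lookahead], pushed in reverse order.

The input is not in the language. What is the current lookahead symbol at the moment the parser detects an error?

w

      Stack            Input      Action
   1  $ <S>            t r w w $  expand <S> -> <E> r w
   2  $ w r <E>        t r w w $  expand <E> -> <K> t <S>
   3  $ w r <S> t <K>  t r w w $  expand <K> -> ε
   4  $ w r <S> t      t r w w $  match t
   5  $ w r <S>        r w w $    expand <S> -> <E> r w
   6  $ w r w r <E>    r w w $    expand <E> -> <K>
   7  $ w r w r <K>    r w w $    expand <K> -> ε
   8  $ w r w r        r w w $    match r
   9  $ w r w          w w $      match w
  10  $ w r            w $        error: top is terminal r but lookahead is w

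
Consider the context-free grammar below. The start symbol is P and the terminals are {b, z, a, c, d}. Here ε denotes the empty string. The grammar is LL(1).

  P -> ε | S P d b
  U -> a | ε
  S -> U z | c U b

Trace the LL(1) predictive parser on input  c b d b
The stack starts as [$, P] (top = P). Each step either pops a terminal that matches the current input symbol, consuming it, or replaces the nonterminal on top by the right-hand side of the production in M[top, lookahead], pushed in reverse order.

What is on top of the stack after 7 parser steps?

     Stack          Input      Action
  1  $ P            c b d b $  expand P -> S P d b
  2  $ b d P S      c b d b $  expand S -> c U b
  3  $ b d P b U c  c b d b $  match c
  4  $ b d P b U    b d b $    expand U -> ε
  5  $ b d P b      b d b $    match b
  6  $ b d P        d b $      expand P -> ε
  7  $ b d          d b $      match d
Stack after step 7: $ b (top = b).

b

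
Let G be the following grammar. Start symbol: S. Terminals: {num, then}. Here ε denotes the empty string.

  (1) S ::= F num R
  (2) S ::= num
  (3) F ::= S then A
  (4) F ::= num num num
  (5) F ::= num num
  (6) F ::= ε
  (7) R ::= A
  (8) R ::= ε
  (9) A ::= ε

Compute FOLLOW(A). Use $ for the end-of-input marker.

{$, num, then}

FIRST(A): from A::=ε we get {ε}. So FIRST(A) = {ε}.
FIRST(R): from R::=A we get {ε}; from R::=ε we get {ε}. So FIRST(R) = {ε}.
FIRST(S): from S::=F num R we get {num}; from S::=num we get {num}. So FIRST(S) = {num}.
FIRST(F): from F::=S then A we get {num}; from F::=num num num we get {num}; from F::=num num we get {num}; from F::=ε we get {ε}. So FIRST(F) = {ε, num}.
FOLLOW(S) includes $ since S is the start symbol.
FOLLOW(S): in F::=S then A, S is followed by then A with FIRST {then}. Thus FOLLOW(S) = {$, then}.
FOLLOW(F): in S::=F num R, F is followed by num R with FIRST {num}. Thus FOLLOW(F) = {num}.
FOLLOW(R): in S::=F num R, the suffix after R is empty, so FOLLOW(R) ⊇ FOLLOW(S) = {$, then}. Thus FOLLOW(R) = {$, then}.
FOLLOW(A): in F::=S then A, the suffix after A is empty, so FOLLOW(A) ⊇ FOLLOW(F) = {num}; in R::=A, the suffix after A is empty, so FOLLOW(A) ⊇ FOLLOW(R) = {$, then}. Thus FOLLOW(A) = {$, num, then}.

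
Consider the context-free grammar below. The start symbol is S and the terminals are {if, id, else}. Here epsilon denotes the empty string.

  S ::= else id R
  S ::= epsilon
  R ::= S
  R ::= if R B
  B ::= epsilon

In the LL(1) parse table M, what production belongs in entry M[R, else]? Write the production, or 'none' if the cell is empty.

R ::= S

FIRST(S) = {epsilon, else}
FIRST(B) = {epsilon}
FIRST(R) = {epsilon, else, if}  (via S)
FOLLOW(S) includes $ since S is the start symbol.
FOLLOW(S): in R::=S, the suffix after S is empty, so FOLLOW(S) ⊇ FOLLOW(R) = {$}. Thus FOLLOW(S) = {$}.
FOLLOW(R): in S::=else id R, the suffix after R is empty, so FOLLOW(R) ⊇ FOLLOW(S) = {$}; in R::=if R B, R is followed by B with FIRST {epsilon}; in R::=if R B, the suffix after R is nullable (adds nothing new). Thus FOLLOW(R) = {$}.
For R ::= S: FIRST(S) = {epsilon, else}, so it goes in M[R, t] for t ∈ {else}; since epsilon ∈ FIRST, also for every t ∈ FOLLOW(R) = {$}.
For R ::= if R B: FIRST(if R B) = {if}, so it goes in M[R, t] for t ∈ {if}.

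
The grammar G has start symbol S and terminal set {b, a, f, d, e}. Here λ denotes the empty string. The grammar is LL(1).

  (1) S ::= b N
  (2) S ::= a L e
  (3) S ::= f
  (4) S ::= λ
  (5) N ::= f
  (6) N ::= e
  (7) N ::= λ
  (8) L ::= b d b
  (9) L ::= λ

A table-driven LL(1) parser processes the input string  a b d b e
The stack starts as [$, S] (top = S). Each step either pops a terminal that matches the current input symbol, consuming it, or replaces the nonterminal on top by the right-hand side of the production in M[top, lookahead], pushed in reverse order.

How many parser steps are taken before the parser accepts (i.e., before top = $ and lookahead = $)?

7

     Stack      Input        Action
  1  $ S        a b d b e $  expand S ::= a L e
  2  $ e L a    a b d b e $  match a
  3  $ e L      b d b e $    expand L ::= b d b
  4  $ e b d b  b d b e $    match b
  5  $ e b d    d b e $      match d
  6  $ e b      b e $        match b
  7  $ e        e $          match e
Accept reached after 7 steps.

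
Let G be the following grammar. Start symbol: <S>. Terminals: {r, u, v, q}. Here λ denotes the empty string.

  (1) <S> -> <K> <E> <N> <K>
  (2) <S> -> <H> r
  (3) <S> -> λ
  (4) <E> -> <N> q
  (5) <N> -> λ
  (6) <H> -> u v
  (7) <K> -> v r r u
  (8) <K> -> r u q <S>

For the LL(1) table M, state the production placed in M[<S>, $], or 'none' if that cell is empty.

<S> -> λ

FIRST(<N>) = {λ}
FIRST(<H>) = {u}
FIRST(<K>) = {r, v}
FIRST(<S>) = {λ, r, u, v}  (via <K> <E> <N> <K>, <H> r)
FIRST(<E>) = {q}  (via <N> q)
FOLLOW(<S>) includes $ since <S> is the start symbol.
FOLLOW(<S>): in <K>->r u q <S>, the suffix after <S> is empty, so FOLLOW(<S>) ⊇ FOLLOW(<K>) = {$, q}. Thus FOLLOW(<S>) = {$, q}.
FOLLOW(<K>): in <S>-><K> <E> <N> <K> (occurrence 1), <K> is followed by <E> <N> <K> with FIRST {q}; in <S>-><K> <E> <N> <K> (occurrence 2), the suffix after <K> is empty, so FOLLOW(<K>) ⊇ FOLLOW(<S>) = {$, q}. Thus FOLLOW(<K>) = {$, q}.
For <S> -> <K> <E> <N> <K>: FIRST(<K> <E> <N> <K>) = {r, v}, so it goes in M[<S>, t] for t ∈ {r, v}.
For <S> -> <H> r: FIRST(<H> r) = {u}, so it goes in M[<S>, t] for t ∈ {u}.
For <S> -> λ: FIRST(λ) = {λ}, so it goes in M[<S>, t] for t ∈ {}; since λ ∈ FIRST, also for every t ∈ FOLLOW(<S>) = {$, q}.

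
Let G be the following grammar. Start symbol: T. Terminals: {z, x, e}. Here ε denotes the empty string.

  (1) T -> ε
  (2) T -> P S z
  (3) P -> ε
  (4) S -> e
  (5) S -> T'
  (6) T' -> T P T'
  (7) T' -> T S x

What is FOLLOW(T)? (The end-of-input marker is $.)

FIRST(P): from P->ε we get {ε}. So FIRST(P) = {ε}.
FIRST(T): from T->ε we get {ε}; from T->P S z we get {e}. So FIRST(T) = {ε, e}.
FIRST(S): from S->e we get {e}; from S->T' we get {e}. So FIRST(S) = {e}.
FIRST(T'): from T'->T P T' we get {e}; from T'->T S x we get {e}. So FIRST(T') = {e}.
FOLLOW(T) includes $ since T is the start symbol.
FOLLOW(T): in T'->T P T', T is followed by P T' with FIRST {e}; in T'->T S x, T is followed by S x with FIRST {e}. Thus FOLLOW(T) = {$, e}.
FOLLOW(P): in T->P S z, P is followed by S z with FIRST {e}; in T'->T P T', P is followed by T' with FIRST {e}. Thus FOLLOW(P) = {e}.
FOLLOW(S): in T->P S z, S is followed by z with FIRST {z}; in T'->T S x, S is followed by x with FIRST {x}. Thus FOLLOW(S) = {x, z}.
FOLLOW(T'): in S->T', the suffix after T' is empty, so FOLLOW(T') ⊇ FOLLOW(S) = {x, z}; in T'->T P T', the suffix after T' is empty (adds nothing new). Thus FOLLOW(T') = {x, z}.

{$, e}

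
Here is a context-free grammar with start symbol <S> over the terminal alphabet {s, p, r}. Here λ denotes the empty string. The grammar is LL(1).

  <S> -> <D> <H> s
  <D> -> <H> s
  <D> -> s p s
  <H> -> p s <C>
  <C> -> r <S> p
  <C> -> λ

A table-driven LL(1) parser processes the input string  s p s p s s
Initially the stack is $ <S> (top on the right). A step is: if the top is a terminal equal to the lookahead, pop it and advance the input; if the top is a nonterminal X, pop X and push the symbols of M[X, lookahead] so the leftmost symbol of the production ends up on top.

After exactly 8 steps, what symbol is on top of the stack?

<C>

     Stack          Input          Action
  1  $ <S>          s p s p s s $  expand <S> -> <D> <H> s
  2  $ s <H> <D>    s p s p s s $  expand <D> -> s p s
  3  $ s <H> s p s  s p s p s s $  match s
  4  $ s <H> s p    p s p s s $    match p
  5  $ s <H> s      s p s s $      match s
  6  $ s <H>        p s s $        expand <H> -> p s <C>
  7  $ s <C> s p    p s s $        match p
  8  $ s <C> s      s s $          match s
Stack after step 8: $ s <C> (top = <C>).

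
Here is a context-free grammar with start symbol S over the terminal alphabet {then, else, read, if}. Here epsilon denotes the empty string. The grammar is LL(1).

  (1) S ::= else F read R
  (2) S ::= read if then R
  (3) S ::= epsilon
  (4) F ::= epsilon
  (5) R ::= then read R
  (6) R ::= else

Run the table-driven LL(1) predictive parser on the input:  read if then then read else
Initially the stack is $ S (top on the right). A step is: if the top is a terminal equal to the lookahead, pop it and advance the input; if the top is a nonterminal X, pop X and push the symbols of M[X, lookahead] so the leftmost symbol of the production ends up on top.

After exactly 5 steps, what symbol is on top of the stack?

     Stack             Input                          Action
  1  $ S               read if then then read else $  expand S ::= read if then R
  2  $ R then if read  read if then then read else $  match read
  3  $ R then if       if then then read else $       match if
  4  $ R then          then then read else $          match then
  5  $ R               then read else $               expand R ::= then read R
Stack after step 5: $ R read then (top = then).

then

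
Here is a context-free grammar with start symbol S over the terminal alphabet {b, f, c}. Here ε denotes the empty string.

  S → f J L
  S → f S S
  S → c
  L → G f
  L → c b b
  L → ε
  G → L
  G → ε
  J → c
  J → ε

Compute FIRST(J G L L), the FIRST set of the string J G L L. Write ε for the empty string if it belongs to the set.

{ε, c, f}

FIRST(S) = {c, f}
FIRST(J) = {ε, c}
FIRST(L) = {ε, c, f}  (via G f)
FIRST(G) = {ε, c, f}  (via L)
FIRST(J G L L): take FIRST of each symbol in turn, carrying on past any symbol whose FIRST contains ε; result {ε, c, f}.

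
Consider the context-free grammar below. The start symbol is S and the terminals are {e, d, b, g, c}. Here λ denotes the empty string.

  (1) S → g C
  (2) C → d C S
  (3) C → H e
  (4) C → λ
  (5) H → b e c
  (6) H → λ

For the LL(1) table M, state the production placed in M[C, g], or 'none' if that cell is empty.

FIRST(S) = {g}
FIRST(H) = {λ, b}
FIRST(C) = {λ, b, d, e}  (via H e)
FOLLOW(S) includes $ since S is the start symbol.
FOLLOW(S): in C→d C S, the suffix after S is empty, so FOLLOW(S) ⊇ FOLLOW(C) = {$, g}. Thus FOLLOW(S) = {$, g}.
FOLLOW(C): in S→g C, the suffix after C is empty, so FOLLOW(C) ⊇ FOLLOW(S) = {$, g}; in C→d C S, C is followed by S with FIRST {g}. Thus FOLLOW(C) = {$, g}.
For C → d C S: FIRST(d C S) = {d}, so it goes in M[C, t] for t ∈ {d}.
For C → H e: FIRST(H e) = {b, e}, so it goes in M[C, t] for t ∈ {b, e}.
For C → λ: FIRST(λ) = {λ}, so it goes in M[C, t] for t ∈ {}; since λ ∈ FIRST, also for every t ∈ FOLLOW(C) = {$, g}.

C → λ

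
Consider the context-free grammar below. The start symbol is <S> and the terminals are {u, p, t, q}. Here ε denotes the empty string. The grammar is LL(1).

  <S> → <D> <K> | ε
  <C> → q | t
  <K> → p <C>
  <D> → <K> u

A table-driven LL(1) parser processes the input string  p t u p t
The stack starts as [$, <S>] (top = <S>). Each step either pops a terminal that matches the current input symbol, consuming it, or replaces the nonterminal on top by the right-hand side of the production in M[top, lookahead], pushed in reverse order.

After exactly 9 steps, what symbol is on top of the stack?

<C>

     Stack          Input        Action
  1  $ <S>          p t u p t $  expand <S> → <D> <K>
  2  $ <K> <D>      p t u p t $  expand <D> → <K> u
  3  $ <K> u <K>    p t u p t $  expand <K> → p <C>
  4  $ <K> u <C> p  p t u p t $  match p
  5  $ <K> u <C>    t u p t $    expand <C> → t
  6  $ <K> u t      t u p t $    match t
  7  $ <K> u        u p t $      match u
  8  $ <K>          p t $        expand <K> → p <C>
  9  $ <C> p        p t $        match p
Stack after step 9: $ <C> (top = <C>).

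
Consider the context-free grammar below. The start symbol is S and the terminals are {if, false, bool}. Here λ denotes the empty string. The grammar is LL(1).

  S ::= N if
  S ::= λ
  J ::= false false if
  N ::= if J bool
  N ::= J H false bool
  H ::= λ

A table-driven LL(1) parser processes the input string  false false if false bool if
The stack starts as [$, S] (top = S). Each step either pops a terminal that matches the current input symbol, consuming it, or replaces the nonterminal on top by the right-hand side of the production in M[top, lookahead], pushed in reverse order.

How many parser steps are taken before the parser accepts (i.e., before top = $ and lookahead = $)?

10

      Stack                             Input                           Action
   1  $ S                               false false if false bool if $  expand S ::= N if
   2  $ if N                            false false if false bool if $  expand N ::= J H false bool
   3  $ if bool false H J               false false if false bool if $  expand J ::= false false if
   4  $ if bool false H if false false  false false if false bool if $  match false
   5  $ if bool false H if false        false if false bool if $        match false
   6  $ if bool false H if              if false bool if $              match if
   7  $ if bool false H                 false bool if $                 expand H ::= λ
   8  $ if bool false                   false bool if $                 match false
   9  $ if bool                         bool if $                       match bool
  10  $ if                              if $                            match if
Accept reached after 10 steps.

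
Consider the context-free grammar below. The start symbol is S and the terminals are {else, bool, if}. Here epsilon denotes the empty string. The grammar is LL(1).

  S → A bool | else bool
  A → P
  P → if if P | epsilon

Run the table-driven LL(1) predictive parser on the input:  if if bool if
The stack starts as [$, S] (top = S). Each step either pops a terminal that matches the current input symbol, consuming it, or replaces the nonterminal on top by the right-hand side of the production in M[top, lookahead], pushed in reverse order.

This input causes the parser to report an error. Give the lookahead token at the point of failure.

if

     Stack           Input            Action
  1  $ S             if if bool if $  expand S → A bool
  2  $ bool A        if if bool if $  expand A → P
  3  $ bool P        if if bool if $  expand P → if if P
  4  $ bool P if if  if if bool if $  match if
  5  $ bool P if     if bool if $     match if
  6  $ bool P        bool if $        expand P → epsilon
  7  $ bool          bool if $        match bool
  8  $               if $             error: stack empty but input remains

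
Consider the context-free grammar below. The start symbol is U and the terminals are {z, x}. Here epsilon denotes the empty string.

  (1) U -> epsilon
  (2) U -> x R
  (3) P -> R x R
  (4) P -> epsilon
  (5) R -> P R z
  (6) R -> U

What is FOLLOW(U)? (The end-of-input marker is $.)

{$, x, z}

FIRST(U) = {epsilon, x}
FIRST(P) = {epsilon, x, z}  (via R x R)
FIRST(R) = {epsilon, x, z}  (via P R z, U)
FOLLOW(U) includes $ since U is the start symbol.
FOLLOW(P): in R->P R z, P is followed by R z with FIRST {x, z}. Thus FOLLOW(P) = {x, z}.
FOLLOW(U): in R->U, the suffix after U is empty, so FOLLOW(U) ⊇ FOLLOW(R) = {$, x, z}. Thus FOLLOW(U) = {$, x, z}.
FOLLOW(R): in U->x R, the suffix after R is empty, so FOLLOW(R) ⊇ FOLLOW(U) = {$, x, z}; in P->R x R (occurrence 1), R is followed by x R with FIRST {x}; in P->R x R (occurrence 2), the suffix after R is empty, so FOLLOW(R) ⊇ FOLLOW(P) = {x, z}; in R->P R z, R is followed by z with FIRST {z}. Thus FOLLOW(R) = {$, x, z}.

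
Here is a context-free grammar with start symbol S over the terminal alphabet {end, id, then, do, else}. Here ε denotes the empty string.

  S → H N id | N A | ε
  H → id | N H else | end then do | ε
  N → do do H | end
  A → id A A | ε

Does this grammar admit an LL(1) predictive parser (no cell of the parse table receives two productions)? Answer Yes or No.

FIRST(S) = {ε, do, end, id}
FIRST(H) = {ε, do, end, id}
FIRST(N) = {do, end}
FIRST(A) = {ε, id}
FOLLOW(S) = {$}
FOLLOW(H) = {$, do, else, end, id}
FOLLOW(N) = {$, do, else, end, id}
FOLLOW(A) = {$, id}
Cell M[A, id] receives both A → id A A and A → ε — the grammar is not LL(1).

No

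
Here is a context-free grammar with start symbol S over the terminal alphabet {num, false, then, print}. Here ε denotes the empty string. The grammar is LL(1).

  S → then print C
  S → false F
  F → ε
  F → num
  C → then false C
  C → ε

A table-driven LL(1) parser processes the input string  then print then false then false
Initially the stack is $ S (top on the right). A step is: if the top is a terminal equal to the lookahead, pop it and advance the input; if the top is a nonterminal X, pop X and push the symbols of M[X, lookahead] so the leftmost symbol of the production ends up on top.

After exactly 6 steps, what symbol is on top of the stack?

step 1: stack=$ S  input=then print then false then false $  — expand S → then print C
step 2: stack=$ C print then  input=then print then false then false $  — match then
step 3: stack=$ C print  input=print then false then false $  — match print
step 4: stack=$ C  input=then false then false $  — expand C → then false C
step 5: stack=$ C false then  input=then false then false $  — match then
step 6: stack=$ C false  input=false then false $  — match false
Stack after step 6: $ C (top = C).

C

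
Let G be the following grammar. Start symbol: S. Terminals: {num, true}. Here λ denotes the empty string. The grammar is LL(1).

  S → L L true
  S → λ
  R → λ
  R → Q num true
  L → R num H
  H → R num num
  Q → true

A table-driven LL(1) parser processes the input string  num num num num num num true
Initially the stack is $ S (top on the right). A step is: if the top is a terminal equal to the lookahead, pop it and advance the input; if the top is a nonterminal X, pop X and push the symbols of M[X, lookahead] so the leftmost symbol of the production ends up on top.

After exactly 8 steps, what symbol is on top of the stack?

L

     Stack               Input                           Action
  1  $ S                 num num num num num num true $  expand S → L L true
  2  $ true L L          num num num num num num true $  expand L → R num H
  3  $ true L H num R    num num num num num num true $  expand R → λ
  4  $ true L H num      num num num num num num true $  match num
  5  $ true L H          num num num num num true $      expand H → R num num
  6  $ true L num num R  num num num num num true $      expand R → λ
  7  $ true L num num    num num num num num true $      match num
  8  $ true L num        num num num num true $          match num
Stack after step 8: $ true L (top = L).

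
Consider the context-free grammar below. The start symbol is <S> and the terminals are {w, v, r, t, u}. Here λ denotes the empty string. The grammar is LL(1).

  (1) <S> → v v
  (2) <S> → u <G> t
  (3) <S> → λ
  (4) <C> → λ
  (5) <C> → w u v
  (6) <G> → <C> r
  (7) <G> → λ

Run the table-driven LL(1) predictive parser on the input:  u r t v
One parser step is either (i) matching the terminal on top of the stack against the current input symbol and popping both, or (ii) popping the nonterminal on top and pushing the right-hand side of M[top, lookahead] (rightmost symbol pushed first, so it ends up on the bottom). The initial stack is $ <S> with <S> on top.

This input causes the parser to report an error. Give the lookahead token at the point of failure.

     Stack      Input      Action
  1  $ <S>      u r t v $  expand <S> → u <G> t
  2  $ t <G> u  u r t v $  match u
  3  $ t <G>    r t v $    expand <G> → <C> r
  4  $ t r <C>  r t v $    expand <C> → λ
  5  $ t r      r t v $    match r
  6  $ t        t v $      match t
  7  $          v $        error: stack empty but input remains

v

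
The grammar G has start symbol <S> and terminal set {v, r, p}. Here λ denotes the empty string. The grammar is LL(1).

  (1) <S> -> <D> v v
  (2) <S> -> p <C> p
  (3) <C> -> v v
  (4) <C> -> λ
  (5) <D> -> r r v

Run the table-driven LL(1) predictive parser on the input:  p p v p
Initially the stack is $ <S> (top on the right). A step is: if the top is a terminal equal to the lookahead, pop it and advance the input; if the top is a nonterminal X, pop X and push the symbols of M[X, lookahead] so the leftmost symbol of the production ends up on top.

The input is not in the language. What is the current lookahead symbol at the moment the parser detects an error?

v

     Stack      Input      Action
  1  $ <S>      p p v p $  expand <S> -> p <C> p
  2  $ p <C> p  p p v p $  match p
  3  $ p <C>    p v p $    expand <C> -> λ
  4  $ p        p v p $    match p
  5  $          v p $      error: stack empty but input remains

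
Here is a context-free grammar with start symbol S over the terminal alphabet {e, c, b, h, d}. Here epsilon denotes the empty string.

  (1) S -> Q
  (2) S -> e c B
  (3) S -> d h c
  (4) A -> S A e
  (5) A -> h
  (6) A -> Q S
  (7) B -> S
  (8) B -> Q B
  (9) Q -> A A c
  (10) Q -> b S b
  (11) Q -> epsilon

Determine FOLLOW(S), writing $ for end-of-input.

FIRST(S) = {epsilon, b, c, d, e, h}  (via Q)
FIRST(A) = {epsilon, b, c, d, e, h}  (via S A e, Q S)
FIRST(Q) = {epsilon, b, c, d, e, h}  (via A A c)
FIRST(B) = {epsilon, b, c, d, e, h}  (via S, Q B)
FOLLOW(S) includes $ since S is the start symbol.
FOLLOW(A): in A->S A e, A is followed by e with FIRST {e}; in Q->A A c (occurrence 1), A is followed by A c with FIRST {b, c, d, e, h}; in Q->A A c (occurrence 2), A is followed by c with FIRST {c}. Thus FOLLOW(A) = {b, c, d, e, h}.
FOLLOW(S): in A->S A e, S is followed by A e with FIRST {b, c, d, e, h}; in A->Q S, the suffix after S is empty, so FOLLOW(S) ⊇ FOLLOW(A) = {b, c, d, e, h}; in B->S, the suffix after S is empty, so FOLLOW(S) ⊇ FOLLOW(B) = {$, b, c, d, e, h}; in Q->b S b, S is followed by b with FIRST {b}. Thus FOLLOW(S) = {$, b, c, d, e, h}.
FOLLOW(B): in S->e c B, the suffix after B is empty, so FOLLOW(B) ⊇ FOLLOW(S) = {$, b, c, d, e, h}; in B->Q B, the suffix after B is empty (adds nothing new). Thus FOLLOW(B) = {$, b, c, d, e, h}.
FOLLOW(Q): in S->Q, the suffix after Q is empty, so FOLLOW(Q) ⊇ FOLLOW(S) = {$, b, c, d, e, h}; in A->Q S, Q is followed by S with FIRST {epsilon, b, c, d, e, h}; in A->Q S, the suffix after Q is nullable, so FOLLOW(Q) ⊇ FOLLOW(A) = {b, c, d, e, h}; in B->Q B, Q is followed by B with FIRST {epsilon, b, c, d, e, h}; in B->Q B, the suffix after Q is nullable, so FOLLOW(Q) ⊇ FOLLOW(B) = {$, b, c, d, e, h}. Thus FOLLOW(Q) = {$, b, c, d, e, h}.

{$, b, c, d, e, h}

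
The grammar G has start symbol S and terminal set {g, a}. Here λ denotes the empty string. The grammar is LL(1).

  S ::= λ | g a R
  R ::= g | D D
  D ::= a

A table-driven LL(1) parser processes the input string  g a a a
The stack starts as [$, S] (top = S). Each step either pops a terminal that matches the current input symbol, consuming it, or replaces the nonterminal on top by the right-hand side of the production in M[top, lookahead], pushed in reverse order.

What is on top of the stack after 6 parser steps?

D

step 1: stack=$ S  input=g a a a $  — expand S ::= g a R
step 2: stack=$ R a g  input=g a a a $  — match g
step 3: stack=$ R a  input=a a a $  — match a
step 4: stack=$ R  input=a a $  — expand R ::= D D
step 5: stack=$ D D  input=a a $  — expand D ::= a
step 6: stack=$ D a  input=a a $  — match a
Stack after step 6: $ D (top = D).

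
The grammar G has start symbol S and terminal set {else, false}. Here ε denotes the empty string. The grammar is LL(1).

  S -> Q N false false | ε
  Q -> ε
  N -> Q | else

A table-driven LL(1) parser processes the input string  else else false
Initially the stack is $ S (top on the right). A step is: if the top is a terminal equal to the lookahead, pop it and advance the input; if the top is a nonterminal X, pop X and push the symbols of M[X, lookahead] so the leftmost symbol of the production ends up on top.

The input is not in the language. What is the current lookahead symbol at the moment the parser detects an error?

else

step 1: stack=$ S  input=else else false $  — expand S -> Q N false false
step 2: stack=$ false false N Q  input=else else false $  — expand Q -> ε
step 3: stack=$ false false N  input=else else false $  — expand N -> else
step 4: stack=$ false false else  input=else else false $  — match else
step 5: stack=$ false false  input=else false $  — error: top is terminal false but lookahead is else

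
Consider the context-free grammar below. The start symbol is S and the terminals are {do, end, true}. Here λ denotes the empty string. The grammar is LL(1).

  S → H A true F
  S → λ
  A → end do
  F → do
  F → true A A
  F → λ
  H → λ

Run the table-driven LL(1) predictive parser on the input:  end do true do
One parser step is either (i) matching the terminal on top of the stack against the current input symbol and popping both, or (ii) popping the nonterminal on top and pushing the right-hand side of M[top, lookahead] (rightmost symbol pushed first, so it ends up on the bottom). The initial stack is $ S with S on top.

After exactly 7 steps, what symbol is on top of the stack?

     Stack            Input             Action
  1  $ S              end do true do $  expand S → H A true F
  2  $ F true A H     end do true do $  expand H → λ
  3  $ F true A       end do true do $  expand A → end do
  4  $ F true do end  end do true do $  match end
  5  $ F true do      do true do $      match do
  6  $ F true         true do $         match true
  7  $ F              do $              expand F → do
Stack after step 7: $ do (top = do).

do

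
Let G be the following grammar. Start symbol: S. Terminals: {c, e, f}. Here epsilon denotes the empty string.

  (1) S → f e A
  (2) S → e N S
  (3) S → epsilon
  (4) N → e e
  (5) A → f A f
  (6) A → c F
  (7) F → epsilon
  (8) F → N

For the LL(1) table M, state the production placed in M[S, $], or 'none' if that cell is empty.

FIRST(S): from S→f e A we get {f}; from S→e N S we get {e}; from S→epsilon we get {epsilon}. So FIRST(S) = {epsilon, e, f}.
FIRST(N): from N→e e we get {e}. So FIRST(N) = {e}.
FIRST(A): from A→f A f we get {f}; from A→c F we get {c}. So FIRST(A) = {c, f}.
FIRST(F): from F→epsilon we get {epsilon}; from F→N we get {e}. So FIRST(F) = {epsilon, e}.
FOLLOW(S) includes $ since S is the start symbol.
FOLLOW(S): in S→e N S, the suffix after S is empty (adds nothing new). Thus FOLLOW(S) = {$}.
For S → f e A: FIRST(f e A) = {f}, so it goes in M[S, t] for t ∈ {f}.
For S → e N S: FIRST(e N S) = {e}, so it goes in M[S, t] for t ∈ {e}.
For S → epsilon: FIRST(epsilon) = {epsilon}, so it goes in M[S, t] for t ∈ {}; since epsilon ∈ FIRST, also for every t ∈ FOLLOW(S) = {$}.

S → epsilon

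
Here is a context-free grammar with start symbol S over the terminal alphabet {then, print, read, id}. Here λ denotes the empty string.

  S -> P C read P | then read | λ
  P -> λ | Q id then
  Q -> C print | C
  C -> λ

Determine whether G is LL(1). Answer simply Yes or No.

FIRST(S) = {λ, id, print, read, then}
FIRST(P) = {λ, id, print}
FIRST(Q) = {λ, print}
FIRST(C) = {λ}
FOLLOW(S) = {$}
FOLLOW(P) = {$, read}
FOLLOW(Q) = {id}
FOLLOW(C) = {id, print, read}
Each cell of M receives at most one production.

Yes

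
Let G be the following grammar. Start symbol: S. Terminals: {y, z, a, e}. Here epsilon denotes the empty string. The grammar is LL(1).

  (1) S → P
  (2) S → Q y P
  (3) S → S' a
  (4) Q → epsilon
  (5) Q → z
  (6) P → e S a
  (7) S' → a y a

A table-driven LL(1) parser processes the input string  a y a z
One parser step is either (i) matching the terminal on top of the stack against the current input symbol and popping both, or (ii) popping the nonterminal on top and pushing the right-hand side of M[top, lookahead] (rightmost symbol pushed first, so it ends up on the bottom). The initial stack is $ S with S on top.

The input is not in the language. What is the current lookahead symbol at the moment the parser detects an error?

step 1: stack=$ S  input=a y a z $  — expand S → S' a
step 2: stack=$ a S'  input=a y a z $  — expand S' → a y a
step 3: stack=$ a a y a  input=a y a z $  — match a
step 4: stack=$ a a y  input=y a z $  — match y
step 5: stack=$ a a  input=a z $  — match a
step 6: stack=$ a  input=z $  — error: top is terminal a but lookahead is z

z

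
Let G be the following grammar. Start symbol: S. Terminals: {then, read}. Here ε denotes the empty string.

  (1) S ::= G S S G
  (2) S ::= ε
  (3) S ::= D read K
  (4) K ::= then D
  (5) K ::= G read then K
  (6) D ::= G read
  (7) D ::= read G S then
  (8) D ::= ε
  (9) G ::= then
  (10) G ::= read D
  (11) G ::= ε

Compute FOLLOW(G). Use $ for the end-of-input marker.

FIRST(G): from G::=then we get {then}; from G::=read D we get {read}; from G::=ε we get {ε}. So FIRST(G) = {ε, read, then}.
FIRST(K): from K::=then D we get {then}; from K::=G read then K we get {read, then}. So FIRST(K) = {read, then}.
FIRST(D): from D::=G read we get {read, then}; from D::=read G S then we get {read}; from D::=ε we get {ε}. So FIRST(D) = {ε, read, then}.
FIRST(S): from S::=G S S G we get {ε, read, then}; from S::=ε we get {ε}; from S::=D read K we get {read, then}. So FIRST(S) = {ε, read, then}.
FOLLOW(S) includes $ since S is the start symbol.
FOLLOW(S): in S::=G S S G (occurrence 1), S is followed by S G with FIRST {ε, read, then}; in S::=G S S G (occurrence 1), the suffix after S is nullable (adds nothing new); in S::=G S S G (occurrence 2), S is followed by G with FIRST {ε, read, then}; in S::=G S S G (occurrence 2), the suffix after S is nullable (adds nothing new); in D::=read G S then, S is followed by then with FIRST {then}. Thus FOLLOW(S) = {$, read, then}.
FOLLOW(K): in S::=D read K, the suffix after K is empty, so FOLLOW(K) ⊇ FOLLOW(S) = {$, read, then}; in K::=G read then K, the suffix after K is empty (adds nothing new). Thus FOLLOW(K) = {$, read, then}.
FOLLOW(G): in S::=G S S G (occurrence 1), G is followed by S S G with FIRST {ε, read, then}; in S::=G S S G (occurrence 1), the suffix after G is nullable, so FOLLOW(G) ⊇ FOLLOW(S) = {$, read, then}; in S::=G S S G (occurrence 2), the suffix after G is empty, so FOLLOW(G) ⊇ FOLLOW(S) = {$, read, then}; in K::=G read then K, G is followed by read then K with FIRST {read}; in D::=G read, G is followed by read with FIRST {read}; in D::=read G S then, G is followed by S then with FIRST {read, then}. Thus FOLLOW(G) = {$, read, then}.
FOLLOW(D): in S::=D read K, D is followed by read K with FIRST {read}; in K::=then D, the suffix after D is empty, so FOLLOW(D) ⊇ FOLLOW(K) = {$, read, then}; in G::=read D, the suffix after D is empty, so FOLLOW(D) ⊇ FOLLOW(G) = {$, read, then}. Thus FOLLOW(D) = {$, read, then}.

{$, read, then}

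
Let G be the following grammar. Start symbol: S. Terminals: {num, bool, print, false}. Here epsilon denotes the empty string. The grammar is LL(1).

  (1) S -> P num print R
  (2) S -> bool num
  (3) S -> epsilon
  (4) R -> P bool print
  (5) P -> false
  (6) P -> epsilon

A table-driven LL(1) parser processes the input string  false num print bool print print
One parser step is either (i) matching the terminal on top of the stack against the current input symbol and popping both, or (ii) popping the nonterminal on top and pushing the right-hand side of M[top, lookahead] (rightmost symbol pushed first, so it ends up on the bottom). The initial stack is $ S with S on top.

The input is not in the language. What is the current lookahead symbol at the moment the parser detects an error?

print

step 1: stack=$ S  input=false num print bool print print $  — expand S -> P num print R
step 2: stack=$ R print num P  input=false num print bool print print $  — expand P -> false
step 3: stack=$ R print num false  input=false num print bool print print $  — match false
step 4: stack=$ R print num  input=num print bool print print $  — match num
step 5: stack=$ R print  input=print bool print print $  — match print
step 6: stack=$ R  input=bool print print $  — expand R -> P bool print
step 7: stack=$ print bool P  input=bool print print $  — expand P -> epsilon
step 8: stack=$ print bool  input=bool print print $  — match bool
step 9: stack=$ print  input=print print $  — match print
step 10: stack=$  input=print $  — error: stack empty but input remains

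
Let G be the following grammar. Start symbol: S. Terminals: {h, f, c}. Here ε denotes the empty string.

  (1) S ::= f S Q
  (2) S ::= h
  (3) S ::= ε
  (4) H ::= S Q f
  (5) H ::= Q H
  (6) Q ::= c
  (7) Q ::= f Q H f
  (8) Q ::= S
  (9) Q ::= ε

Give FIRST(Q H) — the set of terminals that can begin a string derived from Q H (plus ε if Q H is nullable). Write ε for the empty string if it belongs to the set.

FIRST(S): from S::=f S Q we get {f}; from S::=h we get {h}; from S::=ε we get {ε}. So FIRST(S) = {ε, f, h}.
FIRST(Q): from Q::=c we get {c}; from Q::=f Q H f we get {f}; from Q::=S we get {ε, f, h}; from Q::=ε we get {ε}. So FIRST(Q) = {ε, c, f, h}.
FIRST(H): from H::=S Q f we get {c, f, h}; from H::=Q H we get {c, f, h}. So FIRST(H) = {c, f, h}.
FIRST(Q H): take FIRST of each symbol in turn, carrying on past any symbol whose FIRST contains ε; result {c, f, h}.

{c, f, h}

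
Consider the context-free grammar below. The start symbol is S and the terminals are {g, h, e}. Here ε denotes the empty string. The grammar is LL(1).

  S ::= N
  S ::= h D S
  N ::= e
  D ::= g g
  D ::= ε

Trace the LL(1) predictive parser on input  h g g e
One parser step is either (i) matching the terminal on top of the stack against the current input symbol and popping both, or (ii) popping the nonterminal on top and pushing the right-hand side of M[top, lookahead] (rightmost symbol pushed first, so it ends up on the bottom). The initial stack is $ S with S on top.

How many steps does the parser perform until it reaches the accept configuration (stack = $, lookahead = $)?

     Stack    Input      Action
  1  $ S      h g g e $  expand S ::= h D S
  2  $ S D h  h g g e $  match h
  3  $ S D    g g e $    expand D ::= g g
  4  $ S g g  g g e $    match g
  5  $ S g    g e $      match g
  6  $ S      e $        expand S ::= N
  7  $ N      e $        expand N ::= e
  8  $ e      e $        match e
Accept reached after 8 steps.

8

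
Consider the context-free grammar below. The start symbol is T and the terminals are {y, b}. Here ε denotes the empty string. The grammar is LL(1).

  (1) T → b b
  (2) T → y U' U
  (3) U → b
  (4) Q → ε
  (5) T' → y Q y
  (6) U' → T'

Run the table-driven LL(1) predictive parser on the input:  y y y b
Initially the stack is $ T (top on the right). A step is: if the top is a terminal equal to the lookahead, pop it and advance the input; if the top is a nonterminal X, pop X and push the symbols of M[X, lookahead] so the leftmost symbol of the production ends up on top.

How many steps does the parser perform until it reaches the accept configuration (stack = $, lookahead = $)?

step 1: stack=$ T  input=y y y b $  — expand T → y U' U
step 2: stack=$ U U' y  input=y y y b $  — match y
step 3: stack=$ U U'  input=y y b $  — expand U' → T'
step 4: stack=$ U T'  input=y y b $  — expand T' → y Q y
step 5: stack=$ U y Q y  input=y y b $  — match y
step 6: stack=$ U y Q  input=y b $  — expand Q → ε
step 7: stack=$ U y  input=y b $  — match y
step 8: stack=$ U  input=b $  — expand U → b
step 9: stack=$ b  input=b $  — match b
Accept reached after 9 steps.

9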